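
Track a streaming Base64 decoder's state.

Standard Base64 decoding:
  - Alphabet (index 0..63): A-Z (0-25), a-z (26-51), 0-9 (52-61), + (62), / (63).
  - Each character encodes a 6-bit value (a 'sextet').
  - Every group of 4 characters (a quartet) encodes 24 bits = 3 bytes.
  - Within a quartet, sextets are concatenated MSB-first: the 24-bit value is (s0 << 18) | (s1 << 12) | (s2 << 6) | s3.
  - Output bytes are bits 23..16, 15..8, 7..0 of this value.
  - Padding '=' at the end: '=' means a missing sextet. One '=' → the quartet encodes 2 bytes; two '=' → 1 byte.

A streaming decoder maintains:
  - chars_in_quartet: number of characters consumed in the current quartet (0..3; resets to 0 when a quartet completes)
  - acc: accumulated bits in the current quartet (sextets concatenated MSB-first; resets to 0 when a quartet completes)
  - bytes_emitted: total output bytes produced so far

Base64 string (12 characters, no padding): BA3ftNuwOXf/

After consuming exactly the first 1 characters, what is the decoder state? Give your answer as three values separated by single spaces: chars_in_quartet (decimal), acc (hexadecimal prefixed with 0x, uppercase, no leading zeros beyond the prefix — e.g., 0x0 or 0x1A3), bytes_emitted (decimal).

After char 0 ('B'=1): chars_in_quartet=1 acc=0x1 bytes_emitted=0

Answer: 1 0x1 0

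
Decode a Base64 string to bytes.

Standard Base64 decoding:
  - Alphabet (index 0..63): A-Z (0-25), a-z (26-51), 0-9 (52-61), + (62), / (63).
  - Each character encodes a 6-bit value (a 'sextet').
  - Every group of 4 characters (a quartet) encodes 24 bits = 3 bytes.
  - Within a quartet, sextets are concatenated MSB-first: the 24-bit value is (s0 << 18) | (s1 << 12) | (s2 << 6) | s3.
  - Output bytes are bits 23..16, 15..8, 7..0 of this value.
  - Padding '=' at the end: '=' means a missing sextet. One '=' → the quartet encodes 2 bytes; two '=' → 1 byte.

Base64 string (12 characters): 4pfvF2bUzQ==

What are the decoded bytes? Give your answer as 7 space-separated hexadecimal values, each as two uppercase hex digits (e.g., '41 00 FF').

Answer: E2 97 EF 17 66 D4 CD

Derivation:
After char 0 ('4'=56): chars_in_quartet=1 acc=0x38 bytes_emitted=0
After char 1 ('p'=41): chars_in_quartet=2 acc=0xE29 bytes_emitted=0
After char 2 ('f'=31): chars_in_quartet=3 acc=0x38A5F bytes_emitted=0
After char 3 ('v'=47): chars_in_quartet=4 acc=0xE297EF -> emit E2 97 EF, reset; bytes_emitted=3
After char 4 ('F'=5): chars_in_quartet=1 acc=0x5 bytes_emitted=3
After char 5 ('2'=54): chars_in_quartet=2 acc=0x176 bytes_emitted=3
After char 6 ('b'=27): chars_in_quartet=3 acc=0x5D9B bytes_emitted=3
After char 7 ('U'=20): chars_in_quartet=4 acc=0x1766D4 -> emit 17 66 D4, reset; bytes_emitted=6
After char 8 ('z'=51): chars_in_quartet=1 acc=0x33 bytes_emitted=6
After char 9 ('Q'=16): chars_in_quartet=2 acc=0xCD0 bytes_emitted=6
Padding '==': partial quartet acc=0xCD0 -> emit CD; bytes_emitted=7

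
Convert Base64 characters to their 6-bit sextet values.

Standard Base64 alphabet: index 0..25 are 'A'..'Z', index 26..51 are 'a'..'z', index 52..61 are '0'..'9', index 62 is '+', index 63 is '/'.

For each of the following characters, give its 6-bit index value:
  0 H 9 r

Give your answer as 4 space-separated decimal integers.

Answer: 52 7 61 43

Derivation:
'0': 0..9 range, 52 + ord('0') − ord('0') = 52
'H': A..Z range, ord('H') − ord('A') = 7
'9': 0..9 range, 52 + ord('9') − ord('0') = 61
'r': a..z range, 26 + ord('r') − ord('a') = 43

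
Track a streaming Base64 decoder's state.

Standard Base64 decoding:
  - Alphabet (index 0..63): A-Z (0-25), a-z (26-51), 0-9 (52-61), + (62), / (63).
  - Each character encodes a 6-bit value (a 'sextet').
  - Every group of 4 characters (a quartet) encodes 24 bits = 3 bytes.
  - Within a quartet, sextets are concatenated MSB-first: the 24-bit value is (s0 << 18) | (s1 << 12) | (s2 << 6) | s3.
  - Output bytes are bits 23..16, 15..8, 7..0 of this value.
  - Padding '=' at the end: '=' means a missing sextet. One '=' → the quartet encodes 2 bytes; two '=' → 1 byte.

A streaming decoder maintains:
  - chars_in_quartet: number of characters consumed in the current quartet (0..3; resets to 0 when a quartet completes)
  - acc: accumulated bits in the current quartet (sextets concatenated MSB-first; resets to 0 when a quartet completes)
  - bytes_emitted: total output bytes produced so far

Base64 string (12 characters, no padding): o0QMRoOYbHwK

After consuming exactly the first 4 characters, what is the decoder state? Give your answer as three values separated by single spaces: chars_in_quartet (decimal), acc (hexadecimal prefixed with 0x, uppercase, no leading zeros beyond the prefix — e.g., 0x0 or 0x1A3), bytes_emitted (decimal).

After char 0 ('o'=40): chars_in_quartet=1 acc=0x28 bytes_emitted=0
After char 1 ('0'=52): chars_in_quartet=2 acc=0xA34 bytes_emitted=0
After char 2 ('Q'=16): chars_in_quartet=3 acc=0x28D10 bytes_emitted=0
After char 3 ('M'=12): chars_in_quartet=4 acc=0xA3440C -> emit A3 44 0C, reset; bytes_emitted=3

Answer: 0 0x0 3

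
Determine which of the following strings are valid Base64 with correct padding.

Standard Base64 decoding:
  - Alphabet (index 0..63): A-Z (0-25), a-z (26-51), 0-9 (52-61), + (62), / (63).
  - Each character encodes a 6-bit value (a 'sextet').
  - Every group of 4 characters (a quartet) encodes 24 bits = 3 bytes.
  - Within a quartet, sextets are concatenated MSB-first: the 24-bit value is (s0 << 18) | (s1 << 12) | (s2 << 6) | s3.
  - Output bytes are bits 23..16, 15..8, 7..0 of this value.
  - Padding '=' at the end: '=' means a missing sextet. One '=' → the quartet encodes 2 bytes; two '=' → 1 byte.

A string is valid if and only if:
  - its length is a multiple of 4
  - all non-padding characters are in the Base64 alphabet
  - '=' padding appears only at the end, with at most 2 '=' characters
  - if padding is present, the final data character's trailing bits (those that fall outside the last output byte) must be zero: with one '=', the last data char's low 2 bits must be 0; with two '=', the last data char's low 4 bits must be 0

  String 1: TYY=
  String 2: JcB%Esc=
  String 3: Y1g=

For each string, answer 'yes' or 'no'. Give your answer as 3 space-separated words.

String 1: 'TYY=' → valid
String 2: 'JcB%Esc=' → invalid (bad char(s): ['%'])
String 3: 'Y1g=' → valid

Answer: yes no yes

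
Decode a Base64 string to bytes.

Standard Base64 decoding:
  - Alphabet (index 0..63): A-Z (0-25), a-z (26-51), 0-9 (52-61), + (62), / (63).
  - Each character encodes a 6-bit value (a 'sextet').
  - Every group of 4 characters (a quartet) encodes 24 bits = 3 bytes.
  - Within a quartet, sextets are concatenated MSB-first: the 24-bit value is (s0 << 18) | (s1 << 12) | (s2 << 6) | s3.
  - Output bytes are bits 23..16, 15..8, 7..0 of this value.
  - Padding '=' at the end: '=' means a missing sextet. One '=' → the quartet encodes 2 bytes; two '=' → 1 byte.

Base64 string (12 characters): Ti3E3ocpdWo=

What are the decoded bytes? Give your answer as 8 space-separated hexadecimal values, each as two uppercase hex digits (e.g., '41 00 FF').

After char 0 ('T'=19): chars_in_quartet=1 acc=0x13 bytes_emitted=0
After char 1 ('i'=34): chars_in_quartet=2 acc=0x4E2 bytes_emitted=0
After char 2 ('3'=55): chars_in_quartet=3 acc=0x138B7 bytes_emitted=0
After char 3 ('E'=4): chars_in_quartet=4 acc=0x4E2DC4 -> emit 4E 2D C4, reset; bytes_emitted=3
After char 4 ('3'=55): chars_in_quartet=1 acc=0x37 bytes_emitted=3
After char 5 ('o'=40): chars_in_quartet=2 acc=0xDE8 bytes_emitted=3
After char 6 ('c'=28): chars_in_quartet=3 acc=0x37A1C bytes_emitted=3
After char 7 ('p'=41): chars_in_quartet=4 acc=0xDE8729 -> emit DE 87 29, reset; bytes_emitted=6
After char 8 ('d'=29): chars_in_quartet=1 acc=0x1D bytes_emitted=6
After char 9 ('W'=22): chars_in_quartet=2 acc=0x756 bytes_emitted=6
After char 10 ('o'=40): chars_in_quartet=3 acc=0x1D5A8 bytes_emitted=6
Padding '=': partial quartet acc=0x1D5A8 -> emit 75 6A; bytes_emitted=8

Answer: 4E 2D C4 DE 87 29 75 6A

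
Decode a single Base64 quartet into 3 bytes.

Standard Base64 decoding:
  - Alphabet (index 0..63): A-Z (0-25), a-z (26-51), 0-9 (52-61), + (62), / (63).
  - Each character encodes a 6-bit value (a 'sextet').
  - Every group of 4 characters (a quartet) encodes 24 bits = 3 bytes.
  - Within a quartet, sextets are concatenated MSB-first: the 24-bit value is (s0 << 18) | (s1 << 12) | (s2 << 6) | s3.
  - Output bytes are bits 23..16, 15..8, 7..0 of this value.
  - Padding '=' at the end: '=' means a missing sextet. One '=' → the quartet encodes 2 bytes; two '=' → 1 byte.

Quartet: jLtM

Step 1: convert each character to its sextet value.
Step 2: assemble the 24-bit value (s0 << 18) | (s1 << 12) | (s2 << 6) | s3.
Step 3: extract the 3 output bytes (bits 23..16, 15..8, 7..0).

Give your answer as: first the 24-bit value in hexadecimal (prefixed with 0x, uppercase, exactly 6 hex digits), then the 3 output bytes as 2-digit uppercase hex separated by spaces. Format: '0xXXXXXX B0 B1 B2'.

Sextets: j=35, L=11, t=45, M=12
24-bit: (35<<18) | (11<<12) | (45<<6) | 12
      = 0x8C0000 | 0x00B000 | 0x000B40 | 0x00000C
      = 0x8CBB4C
Bytes: (v>>16)&0xFF=8C, (v>>8)&0xFF=BB, v&0xFF=4C

Answer: 0x8CBB4C 8C BB 4C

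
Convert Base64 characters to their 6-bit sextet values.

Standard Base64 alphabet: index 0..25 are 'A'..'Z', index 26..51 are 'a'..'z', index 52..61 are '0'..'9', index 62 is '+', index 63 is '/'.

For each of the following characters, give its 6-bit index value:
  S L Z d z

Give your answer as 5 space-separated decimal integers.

'S': A..Z range, ord('S') − ord('A') = 18
'L': A..Z range, ord('L') − ord('A') = 11
'Z': A..Z range, ord('Z') − ord('A') = 25
'd': a..z range, 26 + ord('d') − ord('a') = 29
'z': a..z range, 26 + ord('z') − ord('a') = 51

Answer: 18 11 25 29 51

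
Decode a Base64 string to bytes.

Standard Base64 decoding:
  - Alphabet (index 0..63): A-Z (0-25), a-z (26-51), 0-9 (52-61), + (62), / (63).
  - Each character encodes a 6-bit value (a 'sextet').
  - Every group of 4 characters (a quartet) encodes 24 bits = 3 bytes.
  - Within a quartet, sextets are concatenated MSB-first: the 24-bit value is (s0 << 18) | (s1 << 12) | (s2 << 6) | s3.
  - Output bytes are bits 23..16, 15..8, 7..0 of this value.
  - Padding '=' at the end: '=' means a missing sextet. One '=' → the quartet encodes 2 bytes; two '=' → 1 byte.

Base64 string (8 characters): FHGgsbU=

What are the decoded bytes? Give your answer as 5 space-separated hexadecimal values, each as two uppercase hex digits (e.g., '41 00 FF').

After char 0 ('F'=5): chars_in_quartet=1 acc=0x5 bytes_emitted=0
After char 1 ('H'=7): chars_in_quartet=2 acc=0x147 bytes_emitted=0
After char 2 ('G'=6): chars_in_quartet=3 acc=0x51C6 bytes_emitted=0
After char 3 ('g'=32): chars_in_quartet=4 acc=0x1471A0 -> emit 14 71 A0, reset; bytes_emitted=3
After char 4 ('s'=44): chars_in_quartet=1 acc=0x2C bytes_emitted=3
After char 5 ('b'=27): chars_in_quartet=2 acc=0xB1B bytes_emitted=3
After char 6 ('U'=20): chars_in_quartet=3 acc=0x2C6D4 bytes_emitted=3
Padding '=': partial quartet acc=0x2C6D4 -> emit B1 B5; bytes_emitted=5

Answer: 14 71 A0 B1 B5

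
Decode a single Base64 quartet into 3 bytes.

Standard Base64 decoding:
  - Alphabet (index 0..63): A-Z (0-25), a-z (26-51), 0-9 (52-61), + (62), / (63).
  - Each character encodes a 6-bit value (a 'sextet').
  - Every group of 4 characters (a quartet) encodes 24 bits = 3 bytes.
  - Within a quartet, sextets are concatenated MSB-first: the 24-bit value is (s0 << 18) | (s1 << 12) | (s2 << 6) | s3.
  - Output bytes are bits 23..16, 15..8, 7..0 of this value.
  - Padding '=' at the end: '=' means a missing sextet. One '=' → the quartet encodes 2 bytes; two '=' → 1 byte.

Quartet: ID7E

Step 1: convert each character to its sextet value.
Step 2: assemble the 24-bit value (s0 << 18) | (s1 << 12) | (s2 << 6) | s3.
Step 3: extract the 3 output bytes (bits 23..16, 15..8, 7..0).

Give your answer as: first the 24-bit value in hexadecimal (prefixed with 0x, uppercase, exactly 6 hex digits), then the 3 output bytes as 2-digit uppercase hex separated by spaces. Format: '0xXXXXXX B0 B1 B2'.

Answer: 0x203EC4 20 3E C4

Derivation:
Sextets: I=8, D=3, 7=59, E=4
24-bit: (8<<18) | (3<<12) | (59<<6) | 4
      = 0x200000 | 0x003000 | 0x000EC0 | 0x000004
      = 0x203EC4
Bytes: (v>>16)&0xFF=20, (v>>8)&0xFF=3E, v&0xFF=C4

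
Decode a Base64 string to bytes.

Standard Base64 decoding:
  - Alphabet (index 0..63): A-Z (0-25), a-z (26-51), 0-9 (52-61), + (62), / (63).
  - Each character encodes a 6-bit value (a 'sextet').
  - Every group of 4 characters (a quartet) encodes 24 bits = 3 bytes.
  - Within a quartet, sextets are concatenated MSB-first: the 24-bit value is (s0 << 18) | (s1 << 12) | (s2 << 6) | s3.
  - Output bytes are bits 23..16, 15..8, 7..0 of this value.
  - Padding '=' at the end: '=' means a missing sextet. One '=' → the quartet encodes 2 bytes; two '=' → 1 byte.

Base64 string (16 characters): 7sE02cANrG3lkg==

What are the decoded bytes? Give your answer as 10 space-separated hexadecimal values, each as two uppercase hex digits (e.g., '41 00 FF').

After char 0 ('7'=59): chars_in_quartet=1 acc=0x3B bytes_emitted=0
After char 1 ('s'=44): chars_in_quartet=2 acc=0xEEC bytes_emitted=0
After char 2 ('E'=4): chars_in_quartet=3 acc=0x3BB04 bytes_emitted=0
After char 3 ('0'=52): chars_in_quartet=4 acc=0xEEC134 -> emit EE C1 34, reset; bytes_emitted=3
After char 4 ('2'=54): chars_in_quartet=1 acc=0x36 bytes_emitted=3
After char 5 ('c'=28): chars_in_quartet=2 acc=0xD9C bytes_emitted=3
After char 6 ('A'=0): chars_in_quartet=3 acc=0x36700 bytes_emitted=3
After char 7 ('N'=13): chars_in_quartet=4 acc=0xD9C00D -> emit D9 C0 0D, reset; bytes_emitted=6
After char 8 ('r'=43): chars_in_quartet=1 acc=0x2B bytes_emitted=6
After char 9 ('G'=6): chars_in_quartet=2 acc=0xAC6 bytes_emitted=6
After char 10 ('3'=55): chars_in_quartet=3 acc=0x2B1B7 bytes_emitted=6
After char 11 ('l'=37): chars_in_quartet=4 acc=0xAC6DE5 -> emit AC 6D E5, reset; bytes_emitted=9
After char 12 ('k'=36): chars_in_quartet=1 acc=0x24 bytes_emitted=9
After char 13 ('g'=32): chars_in_quartet=2 acc=0x920 bytes_emitted=9
Padding '==': partial quartet acc=0x920 -> emit 92; bytes_emitted=10

Answer: EE C1 34 D9 C0 0D AC 6D E5 92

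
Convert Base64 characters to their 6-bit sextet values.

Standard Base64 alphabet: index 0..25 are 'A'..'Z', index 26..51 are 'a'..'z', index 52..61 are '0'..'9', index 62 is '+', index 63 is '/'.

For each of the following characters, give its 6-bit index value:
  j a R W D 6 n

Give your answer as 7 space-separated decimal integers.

'j': a..z range, 26 + ord('j') − ord('a') = 35
'a': a..z range, 26 + ord('a') − ord('a') = 26
'R': A..Z range, ord('R') − ord('A') = 17
'W': A..Z range, ord('W') − ord('A') = 22
'D': A..Z range, ord('D') − ord('A') = 3
'6': 0..9 range, 52 + ord('6') − ord('0') = 58
'n': a..z range, 26 + ord('n') − ord('a') = 39

Answer: 35 26 17 22 3 58 39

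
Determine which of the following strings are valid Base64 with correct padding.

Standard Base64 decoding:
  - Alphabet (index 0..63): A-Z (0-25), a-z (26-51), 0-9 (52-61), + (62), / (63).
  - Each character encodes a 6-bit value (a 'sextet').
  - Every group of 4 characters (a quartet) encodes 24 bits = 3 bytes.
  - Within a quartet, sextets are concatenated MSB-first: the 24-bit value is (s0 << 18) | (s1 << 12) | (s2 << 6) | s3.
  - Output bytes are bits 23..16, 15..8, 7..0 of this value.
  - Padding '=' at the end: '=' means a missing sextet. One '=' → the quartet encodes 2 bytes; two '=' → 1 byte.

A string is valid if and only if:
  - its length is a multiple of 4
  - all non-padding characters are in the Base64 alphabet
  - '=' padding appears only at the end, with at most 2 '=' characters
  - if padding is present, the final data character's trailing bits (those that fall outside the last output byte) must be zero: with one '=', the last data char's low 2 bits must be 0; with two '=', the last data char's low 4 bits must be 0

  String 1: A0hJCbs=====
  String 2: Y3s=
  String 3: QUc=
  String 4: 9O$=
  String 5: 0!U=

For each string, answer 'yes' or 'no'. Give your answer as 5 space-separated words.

String 1: 'A0hJCbs=====' → invalid (5 pad chars (max 2))
String 2: 'Y3s=' → valid
String 3: 'QUc=' → valid
String 4: '9O$=' → invalid (bad char(s): ['$'])
String 5: '0!U=' → invalid (bad char(s): ['!'])

Answer: no yes yes no no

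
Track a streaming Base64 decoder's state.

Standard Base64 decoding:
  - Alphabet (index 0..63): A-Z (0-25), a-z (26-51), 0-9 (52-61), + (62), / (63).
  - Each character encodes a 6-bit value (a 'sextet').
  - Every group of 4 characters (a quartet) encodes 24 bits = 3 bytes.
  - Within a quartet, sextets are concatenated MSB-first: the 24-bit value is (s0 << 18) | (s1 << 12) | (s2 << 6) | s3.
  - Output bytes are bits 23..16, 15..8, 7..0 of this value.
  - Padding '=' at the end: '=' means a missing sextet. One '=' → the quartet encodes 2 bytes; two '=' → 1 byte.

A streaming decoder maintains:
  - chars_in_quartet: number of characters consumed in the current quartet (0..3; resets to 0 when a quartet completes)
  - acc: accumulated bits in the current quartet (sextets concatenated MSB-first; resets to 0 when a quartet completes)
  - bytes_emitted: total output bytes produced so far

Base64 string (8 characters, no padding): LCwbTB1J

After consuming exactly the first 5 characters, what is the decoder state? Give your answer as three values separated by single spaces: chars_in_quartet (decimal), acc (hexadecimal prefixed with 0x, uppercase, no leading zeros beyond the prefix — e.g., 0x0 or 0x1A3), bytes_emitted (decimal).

Answer: 1 0x13 3

Derivation:
After char 0 ('L'=11): chars_in_quartet=1 acc=0xB bytes_emitted=0
After char 1 ('C'=2): chars_in_quartet=2 acc=0x2C2 bytes_emitted=0
After char 2 ('w'=48): chars_in_quartet=3 acc=0xB0B0 bytes_emitted=0
After char 3 ('b'=27): chars_in_quartet=4 acc=0x2C2C1B -> emit 2C 2C 1B, reset; bytes_emitted=3
After char 4 ('T'=19): chars_in_quartet=1 acc=0x13 bytes_emitted=3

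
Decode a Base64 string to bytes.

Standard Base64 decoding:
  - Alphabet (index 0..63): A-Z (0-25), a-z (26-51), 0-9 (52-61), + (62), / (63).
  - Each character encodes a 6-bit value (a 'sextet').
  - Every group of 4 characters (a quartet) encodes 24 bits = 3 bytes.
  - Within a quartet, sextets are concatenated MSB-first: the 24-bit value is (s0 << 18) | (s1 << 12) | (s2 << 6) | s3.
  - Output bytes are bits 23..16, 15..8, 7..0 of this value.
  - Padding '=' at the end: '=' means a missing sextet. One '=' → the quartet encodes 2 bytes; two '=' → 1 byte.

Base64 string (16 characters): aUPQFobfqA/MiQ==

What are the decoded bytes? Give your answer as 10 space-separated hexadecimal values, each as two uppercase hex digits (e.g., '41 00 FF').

Answer: 69 43 D0 16 86 DF A8 0F CC 89

Derivation:
After char 0 ('a'=26): chars_in_quartet=1 acc=0x1A bytes_emitted=0
After char 1 ('U'=20): chars_in_quartet=2 acc=0x694 bytes_emitted=0
After char 2 ('P'=15): chars_in_quartet=3 acc=0x1A50F bytes_emitted=0
After char 3 ('Q'=16): chars_in_quartet=4 acc=0x6943D0 -> emit 69 43 D0, reset; bytes_emitted=3
After char 4 ('F'=5): chars_in_quartet=1 acc=0x5 bytes_emitted=3
After char 5 ('o'=40): chars_in_quartet=2 acc=0x168 bytes_emitted=3
After char 6 ('b'=27): chars_in_quartet=3 acc=0x5A1B bytes_emitted=3
After char 7 ('f'=31): chars_in_quartet=4 acc=0x1686DF -> emit 16 86 DF, reset; bytes_emitted=6
After char 8 ('q'=42): chars_in_quartet=1 acc=0x2A bytes_emitted=6
After char 9 ('A'=0): chars_in_quartet=2 acc=0xA80 bytes_emitted=6
After char 10 ('/'=63): chars_in_quartet=3 acc=0x2A03F bytes_emitted=6
After char 11 ('M'=12): chars_in_quartet=4 acc=0xA80FCC -> emit A8 0F CC, reset; bytes_emitted=9
After char 12 ('i'=34): chars_in_quartet=1 acc=0x22 bytes_emitted=9
After char 13 ('Q'=16): chars_in_quartet=2 acc=0x890 bytes_emitted=9
Padding '==': partial quartet acc=0x890 -> emit 89; bytes_emitted=10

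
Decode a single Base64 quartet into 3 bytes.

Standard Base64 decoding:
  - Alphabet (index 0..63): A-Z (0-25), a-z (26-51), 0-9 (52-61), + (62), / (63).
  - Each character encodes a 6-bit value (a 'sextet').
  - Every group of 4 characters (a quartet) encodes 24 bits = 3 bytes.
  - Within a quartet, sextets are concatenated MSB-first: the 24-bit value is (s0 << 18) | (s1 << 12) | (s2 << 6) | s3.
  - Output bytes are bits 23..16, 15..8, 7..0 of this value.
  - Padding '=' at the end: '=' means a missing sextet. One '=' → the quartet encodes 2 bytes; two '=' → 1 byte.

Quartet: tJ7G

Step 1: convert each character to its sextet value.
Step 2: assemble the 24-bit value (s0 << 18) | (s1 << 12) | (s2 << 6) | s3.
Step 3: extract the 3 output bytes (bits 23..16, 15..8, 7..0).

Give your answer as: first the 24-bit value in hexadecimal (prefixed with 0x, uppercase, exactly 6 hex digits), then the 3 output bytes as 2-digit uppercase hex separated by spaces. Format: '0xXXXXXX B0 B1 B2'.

Answer: 0xB49EC6 B4 9E C6

Derivation:
Sextets: t=45, J=9, 7=59, G=6
24-bit: (45<<18) | (9<<12) | (59<<6) | 6
      = 0xB40000 | 0x009000 | 0x000EC0 | 0x000006
      = 0xB49EC6
Bytes: (v>>16)&0xFF=B4, (v>>8)&0xFF=9E, v&0xFF=C6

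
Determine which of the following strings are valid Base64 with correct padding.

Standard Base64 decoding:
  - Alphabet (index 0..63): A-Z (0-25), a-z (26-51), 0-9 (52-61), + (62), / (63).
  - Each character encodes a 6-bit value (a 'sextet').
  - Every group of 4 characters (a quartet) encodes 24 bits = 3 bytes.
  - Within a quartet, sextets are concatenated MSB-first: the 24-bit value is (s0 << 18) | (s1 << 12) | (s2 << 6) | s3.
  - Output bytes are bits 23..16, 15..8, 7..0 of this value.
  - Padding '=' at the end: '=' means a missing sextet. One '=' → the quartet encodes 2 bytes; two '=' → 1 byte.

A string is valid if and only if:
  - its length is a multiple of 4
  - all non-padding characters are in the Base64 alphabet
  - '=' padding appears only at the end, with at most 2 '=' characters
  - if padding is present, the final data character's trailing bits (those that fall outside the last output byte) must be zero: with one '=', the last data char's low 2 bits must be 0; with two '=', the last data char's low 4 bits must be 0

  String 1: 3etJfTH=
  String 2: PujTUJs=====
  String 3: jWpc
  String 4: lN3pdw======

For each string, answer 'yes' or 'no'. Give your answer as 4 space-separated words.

String 1: '3etJfTH=' → invalid (bad trailing bits)
String 2: 'PujTUJs=====' → invalid (5 pad chars (max 2))
String 3: 'jWpc' → valid
String 4: 'lN3pdw======' → invalid (6 pad chars (max 2))

Answer: no no yes no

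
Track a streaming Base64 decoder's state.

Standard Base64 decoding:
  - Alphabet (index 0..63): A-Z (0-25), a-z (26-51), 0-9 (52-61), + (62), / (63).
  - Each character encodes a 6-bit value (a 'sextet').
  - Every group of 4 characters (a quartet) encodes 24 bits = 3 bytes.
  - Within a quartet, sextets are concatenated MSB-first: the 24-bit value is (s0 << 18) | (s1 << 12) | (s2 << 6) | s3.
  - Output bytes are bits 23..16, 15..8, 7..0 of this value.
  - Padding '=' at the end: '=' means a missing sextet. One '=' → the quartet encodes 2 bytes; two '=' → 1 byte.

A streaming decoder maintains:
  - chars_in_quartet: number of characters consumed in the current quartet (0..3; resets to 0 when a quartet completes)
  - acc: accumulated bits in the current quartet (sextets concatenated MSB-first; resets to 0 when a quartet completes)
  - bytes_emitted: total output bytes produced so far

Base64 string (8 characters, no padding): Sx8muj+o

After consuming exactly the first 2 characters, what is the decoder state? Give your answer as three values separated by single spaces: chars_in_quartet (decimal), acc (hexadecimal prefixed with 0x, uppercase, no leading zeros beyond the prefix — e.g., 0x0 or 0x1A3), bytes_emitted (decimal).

Answer: 2 0x4B1 0

Derivation:
After char 0 ('S'=18): chars_in_quartet=1 acc=0x12 bytes_emitted=0
After char 1 ('x'=49): chars_in_quartet=2 acc=0x4B1 bytes_emitted=0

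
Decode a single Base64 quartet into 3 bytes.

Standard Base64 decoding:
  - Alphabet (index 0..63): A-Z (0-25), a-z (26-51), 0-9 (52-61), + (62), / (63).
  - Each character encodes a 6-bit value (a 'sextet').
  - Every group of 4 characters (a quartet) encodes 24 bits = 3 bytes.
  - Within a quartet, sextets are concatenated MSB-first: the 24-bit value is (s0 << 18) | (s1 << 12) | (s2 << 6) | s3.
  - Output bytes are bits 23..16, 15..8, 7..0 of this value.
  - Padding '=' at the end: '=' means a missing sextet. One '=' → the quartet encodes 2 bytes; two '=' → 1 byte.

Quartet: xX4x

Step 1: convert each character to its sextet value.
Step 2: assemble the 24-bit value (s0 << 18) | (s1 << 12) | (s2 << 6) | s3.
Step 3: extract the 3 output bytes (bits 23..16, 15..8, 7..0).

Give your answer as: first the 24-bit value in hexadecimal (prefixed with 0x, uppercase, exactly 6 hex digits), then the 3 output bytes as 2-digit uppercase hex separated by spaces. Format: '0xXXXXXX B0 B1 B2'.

Sextets: x=49, X=23, 4=56, x=49
24-bit: (49<<18) | (23<<12) | (56<<6) | 49
      = 0xC40000 | 0x017000 | 0x000E00 | 0x000031
      = 0xC57E31
Bytes: (v>>16)&0xFF=C5, (v>>8)&0xFF=7E, v&0xFF=31

Answer: 0xC57E31 C5 7E 31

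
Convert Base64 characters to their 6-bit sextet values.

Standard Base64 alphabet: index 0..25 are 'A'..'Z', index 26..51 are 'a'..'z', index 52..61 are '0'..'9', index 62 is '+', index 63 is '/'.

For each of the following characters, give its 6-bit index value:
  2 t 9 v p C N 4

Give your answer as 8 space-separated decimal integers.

Answer: 54 45 61 47 41 2 13 56

Derivation:
'2': 0..9 range, 52 + ord('2') − ord('0') = 54
't': a..z range, 26 + ord('t') − ord('a') = 45
'9': 0..9 range, 52 + ord('9') − ord('0') = 61
'v': a..z range, 26 + ord('v') − ord('a') = 47
'p': a..z range, 26 + ord('p') − ord('a') = 41
'C': A..Z range, ord('C') − ord('A') = 2
'N': A..Z range, ord('N') − ord('A') = 13
'4': 0..9 range, 52 + ord('4') − ord('0') = 56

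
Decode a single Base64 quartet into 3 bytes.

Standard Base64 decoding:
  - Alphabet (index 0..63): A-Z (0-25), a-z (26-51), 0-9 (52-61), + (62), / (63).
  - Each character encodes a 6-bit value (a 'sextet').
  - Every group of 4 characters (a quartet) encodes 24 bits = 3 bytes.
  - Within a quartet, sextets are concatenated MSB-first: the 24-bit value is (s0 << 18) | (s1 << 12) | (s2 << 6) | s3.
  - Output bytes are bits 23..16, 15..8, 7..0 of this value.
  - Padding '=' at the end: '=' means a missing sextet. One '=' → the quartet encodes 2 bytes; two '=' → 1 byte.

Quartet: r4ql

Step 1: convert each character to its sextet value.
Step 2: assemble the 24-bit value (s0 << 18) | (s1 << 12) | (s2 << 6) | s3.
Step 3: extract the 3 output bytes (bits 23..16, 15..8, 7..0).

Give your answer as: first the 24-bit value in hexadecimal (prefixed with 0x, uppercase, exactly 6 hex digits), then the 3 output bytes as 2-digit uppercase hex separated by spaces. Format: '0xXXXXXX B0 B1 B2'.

Answer: 0xAF8AA5 AF 8A A5

Derivation:
Sextets: r=43, 4=56, q=42, l=37
24-bit: (43<<18) | (56<<12) | (42<<6) | 37
      = 0xAC0000 | 0x038000 | 0x000A80 | 0x000025
      = 0xAF8AA5
Bytes: (v>>16)&0xFF=AF, (v>>8)&0xFF=8A, v&0xFF=A5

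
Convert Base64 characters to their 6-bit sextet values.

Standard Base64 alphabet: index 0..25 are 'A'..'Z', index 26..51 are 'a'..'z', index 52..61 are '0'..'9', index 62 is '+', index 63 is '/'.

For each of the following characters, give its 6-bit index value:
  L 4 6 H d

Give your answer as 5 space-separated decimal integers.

'L': A..Z range, ord('L') − ord('A') = 11
'4': 0..9 range, 52 + ord('4') − ord('0') = 56
'6': 0..9 range, 52 + ord('6') − ord('0') = 58
'H': A..Z range, ord('H') − ord('A') = 7
'd': a..z range, 26 + ord('d') − ord('a') = 29

Answer: 11 56 58 7 29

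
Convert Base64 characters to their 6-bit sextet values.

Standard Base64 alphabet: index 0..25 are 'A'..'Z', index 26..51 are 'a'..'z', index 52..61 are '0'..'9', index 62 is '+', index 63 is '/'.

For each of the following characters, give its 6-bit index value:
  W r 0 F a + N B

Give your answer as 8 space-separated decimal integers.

'W': A..Z range, ord('W') − ord('A') = 22
'r': a..z range, 26 + ord('r') − ord('a') = 43
'0': 0..9 range, 52 + ord('0') − ord('0') = 52
'F': A..Z range, ord('F') − ord('A') = 5
'a': a..z range, 26 + ord('a') − ord('a') = 26
'+': index 62
'N': A..Z range, ord('N') − ord('A') = 13
'B': A..Z range, ord('B') − ord('A') = 1

Answer: 22 43 52 5 26 62 13 1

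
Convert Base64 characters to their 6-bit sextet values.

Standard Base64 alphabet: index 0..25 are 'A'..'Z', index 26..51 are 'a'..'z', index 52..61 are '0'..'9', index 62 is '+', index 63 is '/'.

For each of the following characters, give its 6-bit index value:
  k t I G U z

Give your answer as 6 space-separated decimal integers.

'k': a..z range, 26 + ord('k') − ord('a') = 36
't': a..z range, 26 + ord('t') − ord('a') = 45
'I': A..Z range, ord('I') − ord('A') = 8
'G': A..Z range, ord('G') − ord('A') = 6
'U': A..Z range, ord('U') − ord('A') = 20
'z': a..z range, 26 + ord('z') − ord('a') = 51

Answer: 36 45 8 6 20 51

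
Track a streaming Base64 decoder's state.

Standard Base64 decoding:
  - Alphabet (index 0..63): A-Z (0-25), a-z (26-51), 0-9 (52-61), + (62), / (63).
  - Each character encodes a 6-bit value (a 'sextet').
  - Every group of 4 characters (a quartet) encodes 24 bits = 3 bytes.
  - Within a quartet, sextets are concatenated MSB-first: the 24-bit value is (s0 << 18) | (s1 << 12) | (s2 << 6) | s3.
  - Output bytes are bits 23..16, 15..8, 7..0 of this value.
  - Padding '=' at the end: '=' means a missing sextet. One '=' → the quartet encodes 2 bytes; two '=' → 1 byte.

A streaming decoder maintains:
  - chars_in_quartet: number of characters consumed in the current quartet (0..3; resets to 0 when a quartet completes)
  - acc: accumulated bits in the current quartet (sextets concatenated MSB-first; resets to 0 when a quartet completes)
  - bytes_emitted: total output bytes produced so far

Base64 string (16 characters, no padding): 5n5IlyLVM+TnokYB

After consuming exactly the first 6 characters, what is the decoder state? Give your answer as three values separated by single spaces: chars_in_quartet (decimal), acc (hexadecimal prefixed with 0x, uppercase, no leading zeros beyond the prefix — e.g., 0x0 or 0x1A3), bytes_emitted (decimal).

After char 0 ('5'=57): chars_in_quartet=1 acc=0x39 bytes_emitted=0
After char 1 ('n'=39): chars_in_quartet=2 acc=0xE67 bytes_emitted=0
After char 2 ('5'=57): chars_in_quartet=3 acc=0x399F9 bytes_emitted=0
After char 3 ('I'=8): chars_in_quartet=4 acc=0xE67E48 -> emit E6 7E 48, reset; bytes_emitted=3
After char 4 ('l'=37): chars_in_quartet=1 acc=0x25 bytes_emitted=3
After char 5 ('y'=50): chars_in_quartet=2 acc=0x972 bytes_emitted=3

Answer: 2 0x972 3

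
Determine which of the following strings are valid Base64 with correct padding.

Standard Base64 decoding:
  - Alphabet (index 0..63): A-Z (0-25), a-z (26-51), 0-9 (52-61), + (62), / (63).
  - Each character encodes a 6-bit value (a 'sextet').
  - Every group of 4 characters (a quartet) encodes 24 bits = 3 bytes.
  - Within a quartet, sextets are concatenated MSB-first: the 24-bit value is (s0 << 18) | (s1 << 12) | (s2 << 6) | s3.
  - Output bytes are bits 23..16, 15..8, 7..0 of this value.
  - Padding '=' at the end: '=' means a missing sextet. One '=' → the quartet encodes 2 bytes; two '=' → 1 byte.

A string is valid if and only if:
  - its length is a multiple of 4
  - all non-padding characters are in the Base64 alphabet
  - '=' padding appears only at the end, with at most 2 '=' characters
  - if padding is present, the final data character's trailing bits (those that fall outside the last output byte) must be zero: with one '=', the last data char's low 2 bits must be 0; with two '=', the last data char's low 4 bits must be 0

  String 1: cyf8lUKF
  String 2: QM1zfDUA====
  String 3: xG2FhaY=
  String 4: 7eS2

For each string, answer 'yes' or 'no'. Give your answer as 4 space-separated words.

String 1: 'cyf8lUKF' → valid
String 2: 'QM1zfDUA====' → invalid (4 pad chars (max 2))
String 3: 'xG2FhaY=' → valid
String 4: '7eS2' → valid

Answer: yes no yes yes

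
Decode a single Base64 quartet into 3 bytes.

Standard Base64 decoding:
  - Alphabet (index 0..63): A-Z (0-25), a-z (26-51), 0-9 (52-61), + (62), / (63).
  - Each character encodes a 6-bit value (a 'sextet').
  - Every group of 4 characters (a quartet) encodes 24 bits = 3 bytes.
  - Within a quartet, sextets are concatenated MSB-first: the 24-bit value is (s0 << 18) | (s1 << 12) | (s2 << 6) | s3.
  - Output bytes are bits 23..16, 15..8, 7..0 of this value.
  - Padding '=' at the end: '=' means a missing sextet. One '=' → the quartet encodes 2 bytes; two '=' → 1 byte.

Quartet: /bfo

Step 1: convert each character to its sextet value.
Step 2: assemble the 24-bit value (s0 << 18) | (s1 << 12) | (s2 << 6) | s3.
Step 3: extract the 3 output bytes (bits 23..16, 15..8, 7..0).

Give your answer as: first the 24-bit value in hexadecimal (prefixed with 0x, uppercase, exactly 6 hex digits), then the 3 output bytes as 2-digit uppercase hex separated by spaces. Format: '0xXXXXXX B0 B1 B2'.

Answer: 0xFDB7E8 FD B7 E8

Derivation:
Sextets: /=63, b=27, f=31, o=40
24-bit: (63<<18) | (27<<12) | (31<<6) | 40
      = 0xFC0000 | 0x01B000 | 0x0007C0 | 0x000028
      = 0xFDB7E8
Bytes: (v>>16)&0xFF=FD, (v>>8)&0xFF=B7, v&0xFF=E8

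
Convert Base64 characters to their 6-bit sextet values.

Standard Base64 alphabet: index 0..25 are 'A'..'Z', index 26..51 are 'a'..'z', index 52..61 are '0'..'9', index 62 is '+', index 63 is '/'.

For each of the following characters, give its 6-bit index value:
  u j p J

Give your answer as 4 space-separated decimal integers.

Answer: 46 35 41 9

Derivation:
'u': a..z range, 26 + ord('u') − ord('a') = 46
'j': a..z range, 26 + ord('j') − ord('a') = 35
'p': a..z range, 26 + ord('p') − ord('a') = 41
'J': A..Z range, ord('J') − ord('A') = 9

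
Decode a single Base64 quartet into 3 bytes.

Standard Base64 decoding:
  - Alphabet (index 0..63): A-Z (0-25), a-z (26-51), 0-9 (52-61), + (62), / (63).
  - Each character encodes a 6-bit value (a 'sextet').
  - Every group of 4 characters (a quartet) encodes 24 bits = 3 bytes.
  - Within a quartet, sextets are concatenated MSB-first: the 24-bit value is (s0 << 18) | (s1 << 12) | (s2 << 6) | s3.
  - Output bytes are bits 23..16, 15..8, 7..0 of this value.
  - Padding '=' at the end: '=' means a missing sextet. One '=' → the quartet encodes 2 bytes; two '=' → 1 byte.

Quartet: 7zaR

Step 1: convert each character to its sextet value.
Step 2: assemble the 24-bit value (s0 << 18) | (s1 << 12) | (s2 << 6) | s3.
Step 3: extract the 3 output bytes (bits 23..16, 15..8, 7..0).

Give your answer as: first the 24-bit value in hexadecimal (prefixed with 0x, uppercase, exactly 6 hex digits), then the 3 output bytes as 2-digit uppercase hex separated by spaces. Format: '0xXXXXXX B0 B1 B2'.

Sextets: 7=59, z=51, a=26, R=17
24-bit: (59<<18) | (51<<12) | (26<<6) | 17
      = 0xEC0000 | 0x033000 | 0x000680 | 0x000011
      = 0xEF3691
Bytes: (v>>16)&0xFF=EF, (v>>8)&0xFF=36, v&0xFF=91

Answer: 0xEF3691 EF 36 91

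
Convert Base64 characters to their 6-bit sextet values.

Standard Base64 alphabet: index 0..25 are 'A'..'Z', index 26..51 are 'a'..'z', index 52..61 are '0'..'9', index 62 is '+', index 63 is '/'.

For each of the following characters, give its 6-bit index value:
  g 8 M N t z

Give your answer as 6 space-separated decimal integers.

'g': a..z range, 26 + ord('g') − ord('a') = 32
'8': 0..9 range, 52 + ord('8') − ord('0') = 60
'M': A..Z range, ord('M') − ord('A') = 12
'N': A..Z range, ord('N') − ord('A') = 13
't': a..z range, 26 + ord('t') − ord('a') = 45
'z': a..z range, 26 + ord('z') − ord('a') = 51

Answer: 32 60 12 13 45 51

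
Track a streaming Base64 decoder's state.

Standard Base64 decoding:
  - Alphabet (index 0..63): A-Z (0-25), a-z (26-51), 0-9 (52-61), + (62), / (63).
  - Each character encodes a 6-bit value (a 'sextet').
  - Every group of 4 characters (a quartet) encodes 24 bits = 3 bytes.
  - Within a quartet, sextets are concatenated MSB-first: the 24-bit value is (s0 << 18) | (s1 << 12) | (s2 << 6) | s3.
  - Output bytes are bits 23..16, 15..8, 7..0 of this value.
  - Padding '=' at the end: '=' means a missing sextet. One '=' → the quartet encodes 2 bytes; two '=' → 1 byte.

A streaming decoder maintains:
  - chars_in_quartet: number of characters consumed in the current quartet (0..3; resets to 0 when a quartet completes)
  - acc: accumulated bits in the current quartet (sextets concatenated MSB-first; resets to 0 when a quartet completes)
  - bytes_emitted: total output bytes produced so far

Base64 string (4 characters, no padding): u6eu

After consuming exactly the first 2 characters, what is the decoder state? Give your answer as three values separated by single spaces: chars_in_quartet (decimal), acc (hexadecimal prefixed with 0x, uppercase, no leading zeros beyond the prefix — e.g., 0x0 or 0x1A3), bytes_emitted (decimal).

After char 0 ('u'=46): chars_in_quartet=1 acc=0x2E bytes_emitted=0
After char 1 ('6'=58): chars_in_quartet=2 acc=0xBBA bytes_emitted=0

Answer: 2 0xBBA 0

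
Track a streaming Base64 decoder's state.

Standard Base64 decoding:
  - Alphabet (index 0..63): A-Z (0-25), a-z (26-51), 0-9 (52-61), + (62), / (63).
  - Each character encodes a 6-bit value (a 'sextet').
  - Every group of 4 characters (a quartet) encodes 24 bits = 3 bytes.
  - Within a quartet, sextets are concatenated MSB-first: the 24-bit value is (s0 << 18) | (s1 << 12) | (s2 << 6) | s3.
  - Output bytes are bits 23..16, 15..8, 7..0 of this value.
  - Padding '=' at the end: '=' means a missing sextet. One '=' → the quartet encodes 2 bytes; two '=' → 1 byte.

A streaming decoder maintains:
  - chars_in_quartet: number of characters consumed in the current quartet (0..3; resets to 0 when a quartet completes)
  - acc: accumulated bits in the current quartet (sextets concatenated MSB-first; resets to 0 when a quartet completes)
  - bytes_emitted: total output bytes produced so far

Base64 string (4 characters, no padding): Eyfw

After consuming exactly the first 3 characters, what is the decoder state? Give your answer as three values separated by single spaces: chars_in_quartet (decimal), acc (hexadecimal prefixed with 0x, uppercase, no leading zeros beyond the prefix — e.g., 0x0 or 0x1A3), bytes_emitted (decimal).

After char 0 ('E'=4): chars_in_quartet=1 acc=0x4 bytes_emitted=0
After char 1 ('y'=50): chars_in_quartet=2 acc=0x132 bytes_emitted=0
After char 2 ('f'=31): chars_in_quartet=3 acc=0x4C9F bytes_emitted=0

Answer: 3 0x4C9F 0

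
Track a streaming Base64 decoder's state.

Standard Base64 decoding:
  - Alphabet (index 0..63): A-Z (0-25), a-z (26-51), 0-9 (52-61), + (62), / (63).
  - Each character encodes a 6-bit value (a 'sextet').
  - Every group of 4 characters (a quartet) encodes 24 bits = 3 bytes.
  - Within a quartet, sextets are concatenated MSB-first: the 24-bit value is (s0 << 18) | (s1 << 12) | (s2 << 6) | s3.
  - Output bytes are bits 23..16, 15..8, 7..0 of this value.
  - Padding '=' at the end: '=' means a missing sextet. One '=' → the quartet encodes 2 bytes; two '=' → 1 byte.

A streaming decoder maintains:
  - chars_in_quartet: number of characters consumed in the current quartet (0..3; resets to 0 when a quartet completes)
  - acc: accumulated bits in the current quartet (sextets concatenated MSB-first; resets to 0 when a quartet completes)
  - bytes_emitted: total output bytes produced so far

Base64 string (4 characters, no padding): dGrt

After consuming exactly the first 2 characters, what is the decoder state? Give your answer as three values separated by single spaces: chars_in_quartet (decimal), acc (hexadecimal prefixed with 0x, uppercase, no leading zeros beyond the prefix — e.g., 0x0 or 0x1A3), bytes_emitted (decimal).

Answer: 2 0x746 0

Derivation:
After char 0 ('d'=29): chars_in_quartet=1 acc=0x1D bytes_emitted=0
After char 1 ('G'=6): chars_in_quartet=2 acc=0x746 bytes_emitted=0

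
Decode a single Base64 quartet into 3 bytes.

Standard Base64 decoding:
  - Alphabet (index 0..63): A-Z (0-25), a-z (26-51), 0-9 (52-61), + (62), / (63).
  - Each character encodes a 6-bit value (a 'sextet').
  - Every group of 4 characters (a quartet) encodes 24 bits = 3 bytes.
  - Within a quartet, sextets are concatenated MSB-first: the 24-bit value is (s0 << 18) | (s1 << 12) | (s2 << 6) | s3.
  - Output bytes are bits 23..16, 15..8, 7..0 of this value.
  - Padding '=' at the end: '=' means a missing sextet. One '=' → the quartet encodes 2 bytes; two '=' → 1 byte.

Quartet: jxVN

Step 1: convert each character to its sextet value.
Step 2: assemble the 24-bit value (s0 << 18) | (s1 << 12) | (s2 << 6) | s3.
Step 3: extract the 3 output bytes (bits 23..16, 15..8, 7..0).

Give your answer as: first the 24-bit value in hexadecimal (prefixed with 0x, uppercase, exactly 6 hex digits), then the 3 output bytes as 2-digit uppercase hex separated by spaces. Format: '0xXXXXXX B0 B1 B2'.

Answer: 0x8F154D 8F 15 4D

Derivation:
Sextets: j=35, x=49, V=21, N=13
24-bit: (35<<18) | (49<<12) | (21<<6) | 13
      = 0x8C0000 | 0x031000 | 0x000540 | 0x00000D
      = 0x8F154D
Bytes: (v>>16)&0xFF=8F, (v>>8)&0xFF=15, v&0xFF=4D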